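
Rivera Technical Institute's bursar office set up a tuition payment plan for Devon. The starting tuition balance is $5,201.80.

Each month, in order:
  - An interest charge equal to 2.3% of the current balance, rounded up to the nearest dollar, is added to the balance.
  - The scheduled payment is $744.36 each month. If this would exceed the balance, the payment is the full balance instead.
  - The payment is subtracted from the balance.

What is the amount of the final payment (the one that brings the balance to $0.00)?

$531.28

# | Opening | Interest | Payment | End bal
1 | $5,201.80 | $120.00 | $744.36 | $4,577.44
2 | $4,577.44 | $106.00 | $744.36 | $3,939.08
3 | $3,939.08 | $91.00 | $744.36 | $3,285.72
4 | $3,285.72 | $76.00 | $744.36 | $2,617.36
5 | $2,617.36 | $61.00 | $744.36 | $1,934.00
6 | $1,934.00 | $45.00 | $744.36 | $1,234.64
7 | $1,234.64 | $29.00 | $744.36 | $519.28
8 | $519.28 | $12.00 | $531.28 | $0.00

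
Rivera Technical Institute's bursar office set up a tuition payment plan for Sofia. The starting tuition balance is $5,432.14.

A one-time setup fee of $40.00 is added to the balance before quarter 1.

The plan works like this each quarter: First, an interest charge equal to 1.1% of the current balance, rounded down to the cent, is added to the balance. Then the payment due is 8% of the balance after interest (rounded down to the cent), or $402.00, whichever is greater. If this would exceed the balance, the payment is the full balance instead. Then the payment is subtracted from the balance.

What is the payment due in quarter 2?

$411.65

Quarter 1: opening $5,472.14; interest $60.19 → $5,532.33; payment $442.58; balance $5,089.75
Quarter 2: opening $5,089.75; interest $55.98 → $5,145.73; payment $411.65; balance $4,734.08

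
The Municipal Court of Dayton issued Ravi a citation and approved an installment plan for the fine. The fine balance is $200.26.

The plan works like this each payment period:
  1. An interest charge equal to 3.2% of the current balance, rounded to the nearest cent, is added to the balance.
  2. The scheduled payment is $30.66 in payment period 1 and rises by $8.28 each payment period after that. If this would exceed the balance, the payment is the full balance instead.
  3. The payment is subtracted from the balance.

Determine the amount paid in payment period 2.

Payment period 1: $200.26 +$6.41 interest = $206.67; pay $30.66 → $176.01
Payment period 2: $176.01 +$5.63 interest = $181.64; pay $38.94 → $142.70

$38.94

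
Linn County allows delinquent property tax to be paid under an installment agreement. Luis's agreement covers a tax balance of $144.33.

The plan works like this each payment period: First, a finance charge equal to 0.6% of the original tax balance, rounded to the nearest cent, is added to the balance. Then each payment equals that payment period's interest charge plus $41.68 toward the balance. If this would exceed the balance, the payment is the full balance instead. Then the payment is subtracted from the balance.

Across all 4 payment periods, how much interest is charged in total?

Payment period 1: opening $144.33; interest $0.87 → $145.20; payment $42.55; balance $102.65
Payment period 2: opening $102.65; interest $0.87 → $103.52; payment $42.55; balance $60.97
Payment period 3: opening $60.97; interest $0.87 → $61.84; payment $42.55; balance $19.29
Payment period 4: opening $19.29; interest $0.87 → $20.16; payment $20.16; balance $0.00
Total interest: $0.87 + $0.87 + $0.87 + $0.87 = $3.48

$3.48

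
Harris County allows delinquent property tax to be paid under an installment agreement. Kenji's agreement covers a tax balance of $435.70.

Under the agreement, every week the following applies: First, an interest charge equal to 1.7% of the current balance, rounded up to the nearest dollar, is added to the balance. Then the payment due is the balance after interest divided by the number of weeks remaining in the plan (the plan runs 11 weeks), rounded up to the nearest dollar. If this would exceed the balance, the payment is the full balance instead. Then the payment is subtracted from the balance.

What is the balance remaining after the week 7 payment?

$178.70

Week 1: $435.70 +$8.00 interest = $443.70; pay $41.00 → $402.70
Week 2: $402.70 +$7.00 interest = $409.70; pay $41.00 → $368.70
Week 3: $368.70 +$7.00 interest = $375.70; pay $42.00 → $333.70
Week 4: $333.70 +$6.00 interest = $339.70; pay $43.00 → $296.70
Week 5: $296.70 +$6.00 interest = $302.70; pay $44.00 → $258.70
Week 6: $258.70 +$5.00 interest = $263.70; pay $44.00 → $219.70
Week 7: $219.70 +$4.00 interest = $223.70; pay $45.00 → $178.70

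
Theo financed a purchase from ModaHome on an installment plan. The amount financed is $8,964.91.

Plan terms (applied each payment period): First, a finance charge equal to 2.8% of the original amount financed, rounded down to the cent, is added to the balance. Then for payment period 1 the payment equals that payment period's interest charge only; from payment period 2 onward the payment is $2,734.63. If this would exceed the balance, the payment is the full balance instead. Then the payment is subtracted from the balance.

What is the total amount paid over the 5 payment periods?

$10,219.96

Payment period 1: opening $8,964.91; interest $251.01 → $9,215.92; payment $251.01; balance $8,964.91
Payment period 2: opening $8,964.91; interest $251.01 → $9,215.92; payment $2,734.63; balance $6,481.29
Payment period 3: opening $6,481.29; interest $251.01 → $6,732.30; payment $2,734.63; balance $3,997.67
Payment period 4: opening $3,997.67; interest $251.01 → $4,248.68; payment $2,734.63; balance $1,514.05
Payment period 5: opening $1,514.05; interest $251.01 → $1,765.06; payment $1,765.06; balance $0.00
Total paid: $10,219.96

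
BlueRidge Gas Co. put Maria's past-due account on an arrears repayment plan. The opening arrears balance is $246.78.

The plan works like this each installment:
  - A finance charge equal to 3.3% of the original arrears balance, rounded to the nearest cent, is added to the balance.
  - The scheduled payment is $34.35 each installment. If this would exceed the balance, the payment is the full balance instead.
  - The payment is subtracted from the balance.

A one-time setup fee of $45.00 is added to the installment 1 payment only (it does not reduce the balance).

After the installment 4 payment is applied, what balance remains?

# | Opening | Interest | Payment | Fee | End bal
1 | $246.78 | $8.14 | $34.35 | $45.00 | $220.57
2 | $220.57 | $8.14 | $34.35 | — | $194.36
3 | $194.36 | $8.14 | $34.35 | — | $168.15
4 | $168.15 | $8.14 | $34.35 | — | $141.94

$141.94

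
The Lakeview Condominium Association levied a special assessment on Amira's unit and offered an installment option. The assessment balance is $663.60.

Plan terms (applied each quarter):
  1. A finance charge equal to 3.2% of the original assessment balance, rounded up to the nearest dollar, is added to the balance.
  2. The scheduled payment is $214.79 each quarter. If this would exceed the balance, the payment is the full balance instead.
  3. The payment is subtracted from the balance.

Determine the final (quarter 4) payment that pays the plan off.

Quarter 1: opening $663.60; interest $22.00 → $685.60; payment $214.79; balance $470.81
Quarter 2: opening $470.81; interest $22.00 → $492.81; payment $214.79; balance $278.02
Quarter 3: opening $278.02; interest $22.00 → $300.02; payment $214.79; balance $85.23
Quarter 4: opening $85.23; interest $22.00 → $107.23; payment $107.23; balance $0.00

$107.23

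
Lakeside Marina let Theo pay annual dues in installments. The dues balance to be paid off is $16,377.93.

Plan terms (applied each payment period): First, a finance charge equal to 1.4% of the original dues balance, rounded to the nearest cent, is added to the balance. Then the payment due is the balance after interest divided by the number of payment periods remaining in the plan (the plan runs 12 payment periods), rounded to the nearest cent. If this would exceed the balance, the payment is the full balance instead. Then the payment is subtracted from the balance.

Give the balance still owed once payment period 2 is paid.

$14,047.79

# | Opening | Interest | Payment | End bal
1 | $16,377.93 | $229.29 | $1,383.94 | $15,223.28
2 | $15,223.28 | $229.29 | $1,404.78 | $14,047.79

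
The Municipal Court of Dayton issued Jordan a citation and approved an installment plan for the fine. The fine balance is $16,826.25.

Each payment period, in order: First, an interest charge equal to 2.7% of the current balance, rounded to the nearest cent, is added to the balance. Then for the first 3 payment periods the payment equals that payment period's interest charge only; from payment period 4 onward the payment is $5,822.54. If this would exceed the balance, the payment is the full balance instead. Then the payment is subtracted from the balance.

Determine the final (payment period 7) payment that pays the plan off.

Payment period 1: opening $16,826.25; interest $454.31 → $17,280.56; payment $454.31; balance $16,826.25
Payment period 2: opening $16,826.25; interest $454.31 → $17,280.56; payment $454.31; balance $16,826.25
Payment period 3: opening $16,826.25; interest $454.31 → $17,280.56; payment $454.31; balance $16,826.25
Payment period 4: opening $16,826.25; interest $454.31 → $17,280.56; payment $5,822.54; balance $11,458.02
Payment period 5: opening $11,458.02; interest $309.37 → $11,767.39; payment $5,822.54; balance $5,944.85
Payment period 6: opening $5,944.85; interest $160.51 → $6,105.36; payment $5,822.54; balance $282.82
Payment period 7: opening $282.82; interest $7.64 → $290.46; payment $290.46; balance $0.00

$290.46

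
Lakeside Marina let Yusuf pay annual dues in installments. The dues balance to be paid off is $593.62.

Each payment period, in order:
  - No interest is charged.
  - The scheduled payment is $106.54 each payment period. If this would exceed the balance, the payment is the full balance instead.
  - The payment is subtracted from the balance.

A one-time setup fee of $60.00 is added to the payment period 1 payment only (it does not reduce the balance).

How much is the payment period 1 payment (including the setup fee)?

# | Opening | Payment | Fee | End bal
1 | $593.62 | $106.54 | $60.00 | $487.08

$166.54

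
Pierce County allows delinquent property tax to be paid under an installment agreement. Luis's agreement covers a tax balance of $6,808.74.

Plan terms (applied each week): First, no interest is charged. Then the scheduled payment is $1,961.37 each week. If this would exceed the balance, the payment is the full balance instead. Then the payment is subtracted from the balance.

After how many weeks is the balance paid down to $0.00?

4

Week 1: opening $6,808.74; payment $1,961.37; balance $4,847.37
Week 2: opening $4,847.37; payment $1,961.37; balance $2,886.00
Week 3: opening $2,886.00; payment $1,961.37; balance $924.63
Week 4: opening $924.63; payment $924.63; balance $0.00
Balance reaches $0.00 in week 4.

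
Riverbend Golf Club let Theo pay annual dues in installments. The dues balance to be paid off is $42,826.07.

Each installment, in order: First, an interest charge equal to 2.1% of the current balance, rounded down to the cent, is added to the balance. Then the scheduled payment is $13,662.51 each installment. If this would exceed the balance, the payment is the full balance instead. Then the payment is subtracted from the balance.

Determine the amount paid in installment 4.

$3,805.12

Installment 1: $42,826.07 +$899.34 interest = $43,725.41; pay $13,662.51 → $30,062.90
Installment 2: $30,062.90 +$631.32 interest = $30,694.22; pay $13,662.51 → $17,031.71
Installment 3: $17,031.71 +$357.66 interest = $17,389.37; pay $13,662.51 → $3,726.86
Installment 4: $3,726.86 +$78.26 interest = $3,805.12; pay $3,805.12 → $0.00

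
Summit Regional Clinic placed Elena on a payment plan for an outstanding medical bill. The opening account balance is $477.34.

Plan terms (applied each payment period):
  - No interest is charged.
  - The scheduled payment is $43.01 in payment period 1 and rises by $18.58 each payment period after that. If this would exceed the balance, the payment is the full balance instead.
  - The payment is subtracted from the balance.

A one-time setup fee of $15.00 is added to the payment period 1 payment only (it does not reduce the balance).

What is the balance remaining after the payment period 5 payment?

$76.49

# | Opening | Payment | Fee | End bal
1 | $477.34 | $43.01 | $15.00 | $434.33
2 | $434.33 | $61.59 | — | $372.74
3 | $372.74 | $80.17 | — | $292.57
4 | $292.57 | $98.75 | — | $193.82
5 | $193.82 | $117.33 | — | $76.49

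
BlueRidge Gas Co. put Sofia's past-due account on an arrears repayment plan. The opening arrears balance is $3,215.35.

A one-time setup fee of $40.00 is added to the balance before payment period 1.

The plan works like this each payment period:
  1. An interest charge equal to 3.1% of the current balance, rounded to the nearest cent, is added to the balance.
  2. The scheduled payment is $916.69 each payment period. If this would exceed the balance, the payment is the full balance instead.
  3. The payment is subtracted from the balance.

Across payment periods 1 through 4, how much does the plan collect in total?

$3,504.12

Payment period 1: $3,255.35 +$100.92 interest = $3,356.27; pay $916.69 → $2,439.58
Payment period 2: $2,439.58 +$75.63 interest = $2,515.21; pay $916.69 → $1,598.52
Payment period 3: $1,598.52 +$49.55 interest = $1,648.07; pay $916.69 → $731.38
Payment period 4: $731.38 +$22.67 interest = $754.05; pay $754.05 → $0.00
Total paid: $3,504.12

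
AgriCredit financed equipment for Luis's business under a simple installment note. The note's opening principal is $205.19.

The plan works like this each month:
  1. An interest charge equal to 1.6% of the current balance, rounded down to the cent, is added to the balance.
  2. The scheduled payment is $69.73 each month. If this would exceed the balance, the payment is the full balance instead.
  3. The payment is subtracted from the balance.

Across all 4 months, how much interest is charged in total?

$6.66

# | Opening | Interest | Payment | End bal
1 | $205.19 | $3.28 | $69.73 | $138.74
2 | $138.74 | $2.21 | $69.73 | $71.22
3 | $71.22 | $1.13 | $69.73 | $2.62
4 | $2.62 | $0.04 | $2.66 | $0.00
Total interest: $3.28 + $2.21 + $1.13 + $0.04 = $6.66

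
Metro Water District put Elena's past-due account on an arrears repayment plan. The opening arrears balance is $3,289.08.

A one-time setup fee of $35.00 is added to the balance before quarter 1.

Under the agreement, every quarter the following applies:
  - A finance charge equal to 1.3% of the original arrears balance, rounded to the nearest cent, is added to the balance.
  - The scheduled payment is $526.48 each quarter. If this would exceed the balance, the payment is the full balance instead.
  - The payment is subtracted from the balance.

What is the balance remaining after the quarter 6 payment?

# | Opening | Interest | Payment | End bal
1 | $3,324.08 | $42.76 | $526.48 | $2,840.36
2 | $2,840.36 | $42.76 | $526.48 | $2,356.64
3 | $2,356.64 | $42.76 | $526.48 | $1,872.92
4 | $1,872.92 | $42.76 | $526.48 | $1,389.20
5 | $1,389.20 | $42.76 | $526.48 | $905.48
6 | $905.48 | $42.76 | $526.48 | $421.76

$421.76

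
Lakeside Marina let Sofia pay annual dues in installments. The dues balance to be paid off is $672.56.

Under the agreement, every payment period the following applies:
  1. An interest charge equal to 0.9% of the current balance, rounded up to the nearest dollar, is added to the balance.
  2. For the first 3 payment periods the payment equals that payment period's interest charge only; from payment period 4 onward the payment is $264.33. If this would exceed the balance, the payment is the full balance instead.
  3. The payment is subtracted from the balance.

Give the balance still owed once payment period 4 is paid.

$415.23

Payment period 1: $672.56 +$7.00 interest = $679.56; pay $7.00 → $672.56
Payment period 2: $672.56 +$7.00 interest = $679.56; pay $7.00 → $672.56
Payment period 3: $672.56 +$7.00 interest = $679.56; pay $7.00 → $672.56
Payment period 4: $672.56 +$7.00 interest = $679.56; pay $264.33 → $415.23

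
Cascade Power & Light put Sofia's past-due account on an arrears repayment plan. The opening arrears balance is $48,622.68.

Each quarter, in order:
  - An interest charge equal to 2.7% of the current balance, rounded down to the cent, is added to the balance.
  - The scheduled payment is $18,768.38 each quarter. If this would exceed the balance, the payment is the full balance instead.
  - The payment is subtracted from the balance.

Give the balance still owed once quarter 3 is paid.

Quarter 1: $48,622.68 +$1,312.81 interest = $49,935.49; pay $18,768.38 → $31,167.11
Quarter 2: $31,167.11 +$841.51 interest = $32,008.62; pay $18,768.38 → $13,240.24
Quarter 3: $13,240.24 +$357.48 interest = $13,597.72; pay $13,597.72 → $0.00

$0.00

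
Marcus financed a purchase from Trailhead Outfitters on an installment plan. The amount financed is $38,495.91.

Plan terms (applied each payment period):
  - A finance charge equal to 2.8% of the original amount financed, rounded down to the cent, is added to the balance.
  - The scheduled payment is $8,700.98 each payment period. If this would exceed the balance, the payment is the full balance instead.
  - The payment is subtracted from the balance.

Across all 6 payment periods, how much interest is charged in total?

# | Opening | Interest | Payment | End bal
1 | $38,495.91 | $1,077.88 | $8,700.98 | $30,872.81
2 | $30,872.81 | $1,077.88 | $8,700.98 | $23,249.71
3 | $23,249.71 | $1,077.88 | $8,700.98 | $15,626.61
4 | $15,626.61 | $1,077.88 | $8,700.98 | $8,003.51
5 | $8,003.51 | $1,077.88 | $8,700.98 | $380.41
6 | $380.41 | $1,077.88 | $1,458.29 | $0.00
Total interest: $1,077.88 + $1,077.88 + $1,077.88 + $1,077.88 + $1,077.88 + $1,077.88 = $6,467.28

$6,467.28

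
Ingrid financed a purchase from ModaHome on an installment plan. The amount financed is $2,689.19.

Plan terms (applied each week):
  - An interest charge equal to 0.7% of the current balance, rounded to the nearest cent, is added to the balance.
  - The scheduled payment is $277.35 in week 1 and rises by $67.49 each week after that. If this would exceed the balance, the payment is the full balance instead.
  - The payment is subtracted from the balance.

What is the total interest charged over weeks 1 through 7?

$76.66

Week 1: opening $2,689.19; interest $18.82 → $2,708.01; payment $277.35; balance $2,430.66
Week 2: opening $2,430.66; interest $17.01 → $2,447.67; payment $344.84; balance $2,102.83
Week 3: opening $2,102.83; interest $14.72 → $2,117.55; payment $412.33; balance $1,705.22
Week 4: opening $1,705.22; interest $11.94 → $1,717.16; payment $479.82; balance $1,237.34
Week 5: opening $1,237.34; interest $8.66 → $1,246.00; payment $547.31; balance $698.69
Week 6: opening $698.69; interest $4.89 → $703.58; payment $614.80; balance $88.78
Week 7: opening $88.78; interest $0.62 → $89.40; payment $89.40; balance $0.00
Total interest: $18.82 + $17.01 + $14.72 + $11.94 + $8.66 + $4.89 + $0.62 = $76.66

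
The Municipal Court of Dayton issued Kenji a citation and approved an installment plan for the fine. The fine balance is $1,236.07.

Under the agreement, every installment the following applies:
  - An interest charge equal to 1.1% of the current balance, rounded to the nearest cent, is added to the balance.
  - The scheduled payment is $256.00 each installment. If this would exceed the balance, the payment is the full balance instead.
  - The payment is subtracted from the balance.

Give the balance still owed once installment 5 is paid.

# | Opening | Interest | Payment | End bal
1 | $1,236.07 | $13.60 | $256.00 | $993.67
2 | $993.67 | $10.93 | $256.00 | $748.60
3 | $748.60 | $8.23 | $256.00 | $500.83
4 | $500.83 | $5.51 | $256.00 | $250.34
5 | $250.34 | $2.75 | $253.09 | $0.00

$0.00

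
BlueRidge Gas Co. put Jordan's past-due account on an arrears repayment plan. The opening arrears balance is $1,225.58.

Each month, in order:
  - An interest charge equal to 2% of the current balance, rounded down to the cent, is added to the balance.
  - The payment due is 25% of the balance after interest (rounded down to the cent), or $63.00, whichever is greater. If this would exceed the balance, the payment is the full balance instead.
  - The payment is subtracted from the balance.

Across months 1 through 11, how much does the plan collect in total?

$1,321.65

Month 1: $1,225.58 +$24.51 interest = $1,250.09; pay $312.52 → $937.57
Month 2: $937.57 +$18.75 interest = $956.32; pay $239.08 → $717.24
Month 3: $717.24 +$14.34 interest = $731.58; pay $182.89 → $548.69
Month 4: $548.69 +$10.97 interest = $559.66; pay $139.91 → $419.75
Month 5: $419.75 +$8.39 interest = $428.14; pay $107.03 → $321.11
Month 6: $321.11 +$6.42 interest = $327.53; pay $81.88 → $245.65
Month 7: $245.65 +$4.91 interest = $250.56; pay $63.00 → $187.56
Month 8: $187.56 +$3.75 interest = $191.31; pay $63.00 → $128.31
Month 9: $128.31 +$2.56 interest = $130.87; pay $63.00 → $67.87
Month 10: $67.87 +$1.35 interest = $69.22; pay $63.00 → $6.22
Month 11: $6.22 +$0.12 interest = $6.34; pay $6.34 → $0.00
Total paid: $1,321.65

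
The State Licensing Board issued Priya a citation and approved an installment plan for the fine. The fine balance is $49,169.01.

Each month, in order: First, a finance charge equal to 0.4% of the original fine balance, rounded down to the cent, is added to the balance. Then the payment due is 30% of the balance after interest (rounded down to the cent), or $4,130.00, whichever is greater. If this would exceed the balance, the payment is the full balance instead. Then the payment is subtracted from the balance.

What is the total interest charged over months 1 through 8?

$1,573.36

Month 1: opening $49,169.01; interest $196.67 → $49,365.68; payment $14,809.70; balance $34,555.98
Month 2: opening $34,555.98; interest $196.67 → $34,752.65; payment $10,425.79; balance $24,326.86
Month 3: opening $24,326.86; interest $196.67 → $24,523.53; payment $7,357.05; balance $17,166.48
Month 4: opening $17,166.48; interest $196.67 → $17,363.15; payment $5,208.94; balance $12,154.21
Month 5: opening $12,154.21; interest $196.67 → $12,350.88; payment $4,130.00; balance $8,220.88
Month 6: opening $8,220.88; interest $196.67 → $8,417.55; payment $4,130.00; balance $4,287.55
Month 7: opening $4,287.55; interest $196.67 → $4,484.22; payment $4,130.00; balance $354.22
Month 8: opening $354.22; interest $196.67 → $550.89; payment $550.89; balance $0.00
Total interest: $196.67 + $196.67 + $196.67 + $196.67 + $196.67 + $196.67 + $196.67 + $196.67 = $1,573.36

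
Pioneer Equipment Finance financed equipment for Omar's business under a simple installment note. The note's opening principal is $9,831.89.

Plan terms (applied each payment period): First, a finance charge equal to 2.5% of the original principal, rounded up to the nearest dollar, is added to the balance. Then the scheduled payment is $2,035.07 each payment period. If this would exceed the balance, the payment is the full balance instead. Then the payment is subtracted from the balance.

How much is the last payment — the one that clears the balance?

Payment period 1: $9,831.89 +$246.00 interest = $10,077.89; pay $2,035.07 → $8,042.82
Payment period 2: $8,042.82 +$246.00 interest = $8,288.82; pay $2,035.07 → $6,253.75
Payment period 3: $6,253.75 +$246.00 interest = $6,499.75; pay $2,035.07 → $4,464.68
Payment period 4: $4,464.68 +$246.00 interest = $4,710.68; pay $2,035.07 → $2,675.61
Payment period 5: $2,675.61 +$246.00 interest = $2,921.61; pay $2,035.07 → $886.54
Payment period 6: $886.54 +$246.00 interest = $1,132.54; pay $1,132.54 → $0.00

$1,132.54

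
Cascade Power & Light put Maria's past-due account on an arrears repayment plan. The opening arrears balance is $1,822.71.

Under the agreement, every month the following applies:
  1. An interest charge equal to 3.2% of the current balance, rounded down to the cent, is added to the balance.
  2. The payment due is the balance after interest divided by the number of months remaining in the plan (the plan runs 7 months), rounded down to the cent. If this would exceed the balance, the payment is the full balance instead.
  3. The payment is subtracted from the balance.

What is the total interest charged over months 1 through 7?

$248.82

# | Opening | Interest | Payment | End bal
1 | $1,822.71 | $58.32 | $268.71 | $1,612.32
2 | $1,612.32 | $51.59 | $277.31 | $1,386.60
3 | $1,386.60 | $44.37 | $286.19 | $1,144.78
4 | $1,144.78 | $36.63 | $295.35 | $886.06
5 | $886.06 | $28.35 | $304.80 | $609.61
6 | $609.61 | $19.50 | $314.55 | $314.56
7 | $314.56 | $10.06 | $324.62 | $0.00
Total interest: $58.32 + $51.59 + $44.37 + $36.63 + $28.35 + $19.50 + $10.06 = $248.82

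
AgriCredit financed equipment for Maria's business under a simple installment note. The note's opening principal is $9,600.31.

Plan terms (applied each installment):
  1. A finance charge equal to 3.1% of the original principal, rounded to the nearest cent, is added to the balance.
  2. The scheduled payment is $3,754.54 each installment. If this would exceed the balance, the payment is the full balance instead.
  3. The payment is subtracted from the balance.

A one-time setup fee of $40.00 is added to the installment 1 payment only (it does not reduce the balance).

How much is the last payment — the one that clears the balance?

Installment 1: $9,600.31 +$297.61 interest = $9,897.92; pay $3,754.54 (+ $40.00 fee) → $6,143.38
Installment 2: $6,143.38 +$297.61 interest = $6,440.99; pay $3,754.54 → $2,686.45
Installment 3: $2,686.45 +$297.61 interest = $2,984.06; pay $2,984.06 → $0.00

$2,984.06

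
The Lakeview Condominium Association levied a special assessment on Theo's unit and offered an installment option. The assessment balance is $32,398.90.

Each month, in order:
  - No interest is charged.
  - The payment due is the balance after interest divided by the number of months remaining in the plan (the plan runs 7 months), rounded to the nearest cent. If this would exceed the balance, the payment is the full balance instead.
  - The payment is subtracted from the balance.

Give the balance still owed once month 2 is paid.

Month 1: opening $32,398.90; payment $4,628.41; balance $27,770.49
Month 2: opening $27,770.49; payment $4,628.42; balance $23,142.07

$23,142.07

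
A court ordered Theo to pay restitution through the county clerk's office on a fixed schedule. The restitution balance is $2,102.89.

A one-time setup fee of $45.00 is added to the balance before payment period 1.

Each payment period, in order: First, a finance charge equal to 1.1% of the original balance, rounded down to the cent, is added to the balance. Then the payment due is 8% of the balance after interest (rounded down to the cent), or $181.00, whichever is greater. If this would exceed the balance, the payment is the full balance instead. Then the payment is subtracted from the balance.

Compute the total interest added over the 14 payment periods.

$323.82

Payment period 1: $2,147.89 +$23.13 interest = $2,171.02; pay $181.00 → $1,990.02
Payment period 2: $1,990.02 +$23.13 interest = $2,013.15; pay $181.00 → $1,832.15
Payment period 3: $1,832.15 +$23.13 interest = $1,855.28; pay $181.00 → $1,674.28
Payment period 4: $1,674.28 +$23.13 interest = $1,697.41; pay $181.00 → $1,516.41
Payment period 5: $1,516.41 +$23.13 interest = $1,539.54; pay $181.00 → $1,358.54
Payment period 6: $1,358.54 +$23.13 interest = $1,381.67; pay $181.00 → $1,200.67
Payment period 7: $1,200.67 +$23.13 interest = $1,223.80; pay $181.00 → $1,042.80
Payment period 8: $1,042.80 +$23.13 interest = $1,065.93; pay $181.00 → $884.93
Payment period 9: $884.93 +$23.13 interest = $908.06; pay $181.00 → $727.06
Payment period 10: $727.06 +$23.13 interest = $750.19; pay $181.00 → $569.19
Payment period 11: $569.19 +$23.13 interest = $592.32; pay $181.00 → $411.32
Payment period 12: $411.32 +$23.13 interest = $434.45; pay $181.00 → $253.45
Payment period 13: $253.45 +$23.13 interest = $276.58; pay $181.00 → $95.58
Payment period 14: $95.58 +$23.13 interest = $118.71; pay $118.71 → $0.00
Total interest: $23.13 + $23.13 + $23.13 + $23.13 + $23.13 + $23.13 + $23.13 + $23.13 + $23.13 + $23.13 + $23.13 + $23.13 + $23.13 + $23.13 = $323.82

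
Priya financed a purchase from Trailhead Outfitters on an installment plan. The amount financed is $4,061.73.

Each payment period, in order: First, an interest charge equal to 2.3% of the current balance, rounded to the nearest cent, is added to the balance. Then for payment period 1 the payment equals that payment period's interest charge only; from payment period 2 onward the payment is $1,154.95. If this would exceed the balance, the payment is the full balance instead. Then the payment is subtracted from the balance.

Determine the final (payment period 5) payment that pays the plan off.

Payment period 1: opening $4,061.73; interest $93.42 → $4,155.15; payment $93.42; balance $4,061.73
Payment period 2: opening $4,061.73; interest $93.42 → $4,155.15; payment $1,154.95; balance $3,000.20
Payment period 3: opening $3,000.20; interest $69.00 → $3,069.20; payment $1,154.95; balance $1,914.25
Payment period 4: opening $1,914.25; interest $44.03 → $1,958.28; payment $1,154.95; balance $803.33
Payment period 5: opening $803.33; interest $18.48 → $821.81; payment $821.81; balance $0.00

$821.81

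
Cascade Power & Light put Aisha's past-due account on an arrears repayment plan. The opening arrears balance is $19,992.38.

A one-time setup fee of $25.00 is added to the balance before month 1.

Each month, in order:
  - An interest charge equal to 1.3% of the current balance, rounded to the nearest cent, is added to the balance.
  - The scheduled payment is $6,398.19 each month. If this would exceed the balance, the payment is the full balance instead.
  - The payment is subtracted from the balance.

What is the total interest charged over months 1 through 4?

# | Opening | Interest | Payment | End bal
1 | $20,017.38 | $260.23 | $6,398.19 | $13,879.42
2 | $13,879.42 | $180.43 | $6,398.19 | $7,661.66
3 | $7,661.66 | $99.60 | $6,398.19 | $1,363.07
4 | $1,363.07 | $17.72 | $1,380.79 | $0.00
Total interest: $260.23 + $180.43 + $99.60 + $17.72 = $557.98

$557.98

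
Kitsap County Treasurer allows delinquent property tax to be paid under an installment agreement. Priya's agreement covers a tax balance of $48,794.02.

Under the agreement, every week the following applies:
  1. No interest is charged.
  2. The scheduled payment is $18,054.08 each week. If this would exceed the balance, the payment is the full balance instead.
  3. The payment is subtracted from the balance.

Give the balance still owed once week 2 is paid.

$12,685.86

# | Opening | Payment | End bal
1 | $48,794.02 | $18,054.08 | $30,739.94
2 | $30,739.94 | $18,054.08 | $12,685.86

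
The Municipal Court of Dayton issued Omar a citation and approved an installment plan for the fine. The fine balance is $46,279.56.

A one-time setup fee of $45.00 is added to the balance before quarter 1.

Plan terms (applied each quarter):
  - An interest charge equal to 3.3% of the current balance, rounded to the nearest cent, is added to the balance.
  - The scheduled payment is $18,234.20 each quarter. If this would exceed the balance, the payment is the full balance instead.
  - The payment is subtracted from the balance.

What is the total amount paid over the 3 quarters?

$49,238.66

Quarter 1: $46,324.56 +$1,528.71 interest = $47,853.27; pay $18,234.20 → $29,619.07
Quarter 2: $29,619.07 +$977.43 interest = $30,596.50; pay $18,234.20 → $12,362.30
Quarter 3: $12,362.30 +$407.96 interest = $12,770.26; pay $12,770.26 → $0.00
Total paid: $49,238.66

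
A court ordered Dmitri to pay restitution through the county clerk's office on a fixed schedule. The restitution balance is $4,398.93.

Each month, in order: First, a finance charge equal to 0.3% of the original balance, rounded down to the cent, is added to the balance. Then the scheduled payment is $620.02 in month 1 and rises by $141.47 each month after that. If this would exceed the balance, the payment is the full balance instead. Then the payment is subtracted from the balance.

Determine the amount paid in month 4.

$1,044.43

Month 1: opening $4,398.93; interest $13.19 → $4,412.12; payment $620.02; balance $3,792.10
Month 2: opening $3,792.10; interest $13.19 → $3,805.29; payment $761.49; balance $3,043.80
Month 3: opening $3,043.80; interest $13.19 → $3,056.99; payment $902.96; balance $2,154.03
Month 4: opening $2,154.03; interest $13.19 → $2,167.22; payment $1,044.43; balance $1,122.79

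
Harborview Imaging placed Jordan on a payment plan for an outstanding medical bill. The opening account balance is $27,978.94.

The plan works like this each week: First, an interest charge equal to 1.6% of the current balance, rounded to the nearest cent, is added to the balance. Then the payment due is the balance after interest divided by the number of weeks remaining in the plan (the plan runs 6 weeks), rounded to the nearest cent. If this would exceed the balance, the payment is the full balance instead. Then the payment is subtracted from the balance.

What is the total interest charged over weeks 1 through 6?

Week 1: $27,978.94 +$447.66 interest = $28,426.60; pay $4,737.77 → $23,688.83
Week 2: $23,688.83 +$379.02 interest = $24,067.85; pay $4,813.57 → $19,254.28
Week 3: $19,254.28 +$308.07 interest = $19,562.35; pay $4,890.59 → $14,671.76
Week 4: $14,671.76 +$234.75 interest = $14,906.51; pay $4,968.84 → $9,937.67
Week 5: $9,937.67 +$159.00 interest = $10,096.67; pay $5,048.34 → $5,048.33
Week 6: $5,048.33 +$80.77 interest = $5,129.10; pay $5,129.10 → $0.00
Total interest: $447.66 + $379.02 + $308.07 + $234.75 + $159.00 + $80.77 = $1,609.27

$1,609.27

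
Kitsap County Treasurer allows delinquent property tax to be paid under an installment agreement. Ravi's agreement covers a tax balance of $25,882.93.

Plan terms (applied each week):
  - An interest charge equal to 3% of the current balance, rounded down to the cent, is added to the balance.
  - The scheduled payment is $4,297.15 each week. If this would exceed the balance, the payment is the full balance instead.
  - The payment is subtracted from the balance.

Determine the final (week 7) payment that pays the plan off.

Week 1: $25,882.93 +$776.48 interest = $26,659.41; pay $4,297.15 → $22,362.26
Week 2: $22,362.26 +$670.86 interest = $23,033.12; pay $4,297.15 → $18,735.97
Week 3: $18,735.97 +$562.07 interest = $19,298.04; pay $4,297.15 → $15,000.89
Week 4: $15,000.89 +$450.02 interest = $15,450.91; pay $4,297.15 → $11,153.76
Week 5: $11,153.76 +$334.61 interest = $11,488.37; pay $4,297.15 → $7,191.22
Week 6: $7,191.22 +$215.73 interest = $7,406.95; pay $4,297.15 → $3,109.80
Week 7: $3,109.80 +$93.29 interest = $3,203.09; pay $3,203.09 → $0.00

$3,203.09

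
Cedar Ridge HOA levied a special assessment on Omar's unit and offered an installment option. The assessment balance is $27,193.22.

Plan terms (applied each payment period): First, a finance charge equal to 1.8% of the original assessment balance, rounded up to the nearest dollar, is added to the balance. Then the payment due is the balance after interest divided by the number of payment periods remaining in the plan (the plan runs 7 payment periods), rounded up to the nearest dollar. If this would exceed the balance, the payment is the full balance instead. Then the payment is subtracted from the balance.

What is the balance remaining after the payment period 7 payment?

$0.00

Payment period 1: opening $27,193.22; interest $490.00 → $27,683.22; payment $3,955.00; balance $23,728.22
Payment period 2: opening $23,728.22; interest $490.00 → $24,218.22; payment $4,037.00; balance $20,181.22
Payment period 3: opening $20,181.22; interest $490.00 → $20,671.22; payment $4,135.00; balance $16,536.22
Payment period 4: opening $16,536.22; interest $490.00 → $17,026.22; payment $4,257.00; balance $12,769.22
Payment period 5: opening $12,769.22; interest $490.00 → $13,259.22; payment $4,420.00; balance $8,839.22
Payment period 6: opening $8,839.22; interest $490.00 → $9,329.22; payment $4,665.00; balance $4,664.22
Payment period 7: opening $4,664.22; interest $490.00 → $5,154.22; payment $5,154.22; balance $0.00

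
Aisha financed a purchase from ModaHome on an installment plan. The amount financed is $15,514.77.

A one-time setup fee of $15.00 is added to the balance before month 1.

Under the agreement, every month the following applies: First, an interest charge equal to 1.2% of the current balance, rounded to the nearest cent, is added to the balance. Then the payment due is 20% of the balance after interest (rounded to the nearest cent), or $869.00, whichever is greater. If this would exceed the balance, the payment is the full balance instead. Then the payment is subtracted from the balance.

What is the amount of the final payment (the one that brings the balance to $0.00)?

Month 1: $15,529.77 +$186.36 interest = $15,716.13; pay $3,143.23 → $12,572.90
Month 2: $12,572.90 +$150.87 interest = $12,723.77; pay $2,544.75 → $10,179.02
Month 3: $10,179.02 +$122.15 interest = $10,301.17; pay $2,060.23 → $8,240.94
Month 4: $8,240.94 +$98.89 interest = $8,339.83; pay $1,667.97 → $6,671.86
Month 5: $6,671.86 +$80.06 interest = $6,751.92; pay $1,350.38 → $5,401.54
Month 6: $5,401.54 +$64.82 interest = $5,466.36; pay $1,093.27 → $4,373.09
Month 7: $4,373.09 +$52.48 interest = $4,425.57; pay $885.11 → $3,540.46
Month 8: $3,540.46 +$42.49 interest = $3,582.95; pay $869.00 → $2,713.95
Month 9: $2,713.95 +$32.57 interest = $2,746.52; pay $869.00 → $1,877.52
Month 10: $1,877.52 +$22.53 interest = $1,900.05; pay $869.00 → $1,031.05
Month 11: $1,031.05 +$12.37 interest = $1,043.42; pay $869.00 → $174.42
Month 12: $174.42 +$2.09 interest = $176.51; pay $176.51 → $0.00

$176.51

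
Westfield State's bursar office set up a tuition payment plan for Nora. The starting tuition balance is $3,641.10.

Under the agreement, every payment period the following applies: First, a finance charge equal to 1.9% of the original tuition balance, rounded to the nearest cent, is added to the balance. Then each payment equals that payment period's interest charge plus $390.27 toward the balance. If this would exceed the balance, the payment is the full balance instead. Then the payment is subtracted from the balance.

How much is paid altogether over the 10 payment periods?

Payment period 1: opening $3,641.10; interest $69.18 → $3,710.28; payment $459.45; balance $3,250.83
Payment period 2: opening $3,250.83; interest $69.18 → $3,320.01; payment $459.45; balance $2,860.56
Payment period 3: opening $2,860.56; interest $69.18 → $2,929.74; payment $459.45; balance $2,470.29
Payment period 4: opening $2,470.29; interest $69.18 → $2,539.47; payment $459.45; balance $2,080.02
Payment period 5: opening $2,080.02; interest $69.18 → $2,149.20; payment $459.45; balance $1,689.75
Payment period 6: opening $1,689.75; interest $69.18 → $1,758.93; payment $459.45; balance $1,299.48
Payment period 7: opening $1,299.48; interest $69.18 → $1,368.66; payment $459.45; balance $909.21
Payment period 8: opening $909.21; interest $69.18 → $978.39; payment $459.45; balance $518.94
Payment period 9: opening $518.94; interest $69.18 → $588.12; payment $459.45; balance $128.67
Payment period 10: opening $128.67; interest $69.18 → $197.85; payment $197.85; balance $0.00
Total paid: $4,332.90

$4,332.90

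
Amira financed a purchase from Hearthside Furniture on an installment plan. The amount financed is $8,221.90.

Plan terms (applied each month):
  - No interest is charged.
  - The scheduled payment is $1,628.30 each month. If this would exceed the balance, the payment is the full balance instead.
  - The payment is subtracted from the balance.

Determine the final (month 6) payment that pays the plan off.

# | Opening | Payment | End bal
1 | $8,221.90 | $1,628.30 | $6,593.60
2 | $6,593.60 | $1,628.30 | $4,965.30
3 | $4,965.30 | $1,628.30 | $3,337.00
4 | $3,337.00 | $1,628.30 | $1,708.70
5 | $1,708.70 | $1,628.30 | $80.40
6 | $80.40 | $80.40 | $0.00

$80.40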